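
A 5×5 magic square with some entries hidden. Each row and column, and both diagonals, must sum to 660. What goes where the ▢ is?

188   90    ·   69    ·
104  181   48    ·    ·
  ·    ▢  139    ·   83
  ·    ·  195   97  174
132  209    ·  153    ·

Main diagonal needs 660; the known cells sum to 605, so (5,5) = 55.
Using row 5: 132 + 209 + 153 + 55 + ? → (5,3) = 660 − 549 = 111.
Using column 3: 48 + 139 + 195 + 111 + ? → (1,3) = 660 − 493 = 167.
Row 1 needs 660; the known cells sum to 514, so (1,5) = 146.
The remaining cell in column 5 is (2,5) = 660 − 458 = 202.
The remaining cell in row 2 is (2,4) = 660 − 535 = 125.
Column 4: 69 + 125 + 97 + 153 + ? = 660, so (3,4) = 216.
Anti-diagonal needs 660; the known cells sum to 542, so (4,2) = 118.
From row 4, 660 − (118 + 195 + 97 + 174) gives (4,1) = 76.
Column 1 must total 660; the given cells sum to 500, so (3,1) = 160.
Column 2: 90 + 181 + 118 + 209 + ? = 660, so (3,2) = 62.

62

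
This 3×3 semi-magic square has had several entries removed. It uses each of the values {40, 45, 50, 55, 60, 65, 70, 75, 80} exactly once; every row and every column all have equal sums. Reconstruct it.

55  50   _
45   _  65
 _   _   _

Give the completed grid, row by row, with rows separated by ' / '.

55 50 75 / 45 70 65 / 80 60 40

The 9 entries sum to 540, so each line sums to 540/3 = 180.
Row 1 needs 180; the known cells sum to 105, so (1,3) = 75.
Row 2 must total 180; the given cells sum to 110, so (2,2) = 70.
Using column 1: 55 + 45 + ? → (3,1) = 180 − 100 = 80.
From column 2, 180 − (50 + 70) gives (3,2) = 60.
Column 3 needs 180; the known cells sum to 140, so (3,3) = 40.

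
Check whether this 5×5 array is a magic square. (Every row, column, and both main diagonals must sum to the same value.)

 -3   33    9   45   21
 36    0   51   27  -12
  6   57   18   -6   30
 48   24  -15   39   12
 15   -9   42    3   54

No — row 2 sums to 102 but main diagonal sums to 108.

Row 1: -3 + 33 + 9 + 45 + 21 = 105.
Row 2: 36 + 0 + 51 + 27 + (-12) = 102.
Row 3: 6 + 57 + 18 + (-6) + 30 = 105.
Row 4: 48 + 24 + (-15) + 39 + 12 = 108.
Row 5: 15 + (-9) + 42 + 3 + 54 = 105.
Column 1: -3 + 36 + 6 + 48 + 15 = 102.
Column 2: 33 + 0 + 57 + 24 + (-9) = 105.
Column 3: 9 + 51 + 18 + (-15) + 42 = 105.
Column 4: 45 + 27 + (-6) + 39 + 3 = 108.
Column 5: 21 + (-12) + 30 + 12 + 54 = 105.
Main diagonal: -3 + 0 + 18 + 39 + 54 = 108.
Anti-diagonal: 21 + 27 + 18 + 24 + 15 = 105.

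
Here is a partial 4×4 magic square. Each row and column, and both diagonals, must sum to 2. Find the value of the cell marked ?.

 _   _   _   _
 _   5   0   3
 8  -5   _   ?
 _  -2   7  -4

-3

Row 2: 5 + 0 + 3 + ? = 2, so (2,1) = -6.
The remaining cell in row 4 is (4,1) = 2 − 1 = 1.
Using column 1: -6 + 8 + 1 + ? → (1,1) = 2 − 3 = -1.
Column 2 needs 2; the known cells sum to -2, so (1,2) = 4.
The remaining cell in main diagonal is (3,3) = 2 − 0 = 2.
Anti-diagonal needs 2; the known cells sum to -4, so (1,4) = 6.
Row 1 must total 2; the given cells sum to 9, so (1,3) = -7.
From row 3, 2 − (8 + (-5) + 2) gives (3,4) = -3.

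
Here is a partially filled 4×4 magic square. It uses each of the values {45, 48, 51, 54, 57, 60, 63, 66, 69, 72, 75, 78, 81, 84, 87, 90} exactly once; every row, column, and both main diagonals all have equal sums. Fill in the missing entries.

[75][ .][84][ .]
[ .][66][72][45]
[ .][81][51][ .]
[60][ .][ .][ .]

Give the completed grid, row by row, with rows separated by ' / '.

The 16 entries sum to 1080, so each line sums to 1080/4 = 270.
The remaining cell in row 2 is (2,1) = 270 − 183 = 87.
From column 1, 270 − (75 + 87 + 60) gives (3,1) = 48.
Using column 3: 84 + 72 + 51 + ? → (4,3) = 270 − 207 = 63.
Using main diagonal: 75 + 66 + 51 + ? → (4,4) = 270 − 192 = 78.
The remaining cell in anti-diagonal is (1,4) = 270 − 213 = 57.
The remaining cell in row 1 is (1,2) = 270 − 216 = 54.
Using row 3: 48 + 81 + 51 + ? → (3,4) = 270 − 180 = 90.
The remaining cell in row 4 is (4,2) = 270 − 201 = 69.

75 54 84 57 / 87 66 72 45 / 48 81 51 90 / 60 69 63 78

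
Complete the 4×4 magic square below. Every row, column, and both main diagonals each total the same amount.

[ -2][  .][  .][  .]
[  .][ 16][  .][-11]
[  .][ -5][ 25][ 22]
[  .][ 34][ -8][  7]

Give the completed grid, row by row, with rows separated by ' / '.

-2 1 19 28 / 31 16 10 -11 / 4 -5 25 22 / 13 34 -8 7

Main diagonal is already complete: -2 + 16 + 25 + 7 = 46, so that is the magic constant.
Row 3 must total 46; the given cells sum to 42, so (3,1) = 4.
Row 4: 34 + (-8) + 7 + ? = 46, so (4,1) = 13.
Column 1 must total 46; the given cells sum to 15, so (2,1) = 31.
From column 2, 46 − (16 + (-5) + 34) gives (1,2) = 1.
Using column 4: -11 + 22 + 7 + ? → (1,4) = 46 − 18 = 28.
Anti-diagonal must total 46; the given cells sum to 36, so (2,3) = 10.
The remaining cell in row 1 is (1,3) = 46 − 27 = 19.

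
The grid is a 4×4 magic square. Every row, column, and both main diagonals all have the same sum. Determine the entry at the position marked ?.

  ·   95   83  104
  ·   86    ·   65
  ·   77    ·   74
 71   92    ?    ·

Column 2 is complete and sums to 350; that is the magic constant.
Row 1 needs 350; the known cells sum to 282, so (1,1) = 68.
The remaining cell in column 4 is (4,4) = 350 − 243 = 107.
Main diagonal must total 350; the given cells sum to 261, so (3,3) = 89.
Anti-diagonal needs 350; the known cells sum to 252, so (2,3) = 98.
Row 2 must total 350; the given cells sum to 249, so (2,1) = 101.
The remaining cell in row 3 is (3,1) = 350 − 240 = 110.
The remaining cell in row 4 is (4,3) = 350 − 270 = 80.

80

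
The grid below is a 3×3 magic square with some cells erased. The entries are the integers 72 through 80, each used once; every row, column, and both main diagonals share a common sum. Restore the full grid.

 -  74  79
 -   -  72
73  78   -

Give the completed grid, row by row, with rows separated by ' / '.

The entries are 72 through 80, which sum to 684, so each line sums to 684/3 = 228.
Using row 1: 74 + 79 + ? → (1,1) = 228 − 153 = 75.
Row 3: 73 + 78 + ? = 228, so (3,3) = 77.
Column 1: 75 + 73 + ? = 228, so (2,1) = 80.
Column 2: 74 + 78 + ? = 228, so (2,2) = 76.

75 74 79 / 80 76 72 / 73 78 77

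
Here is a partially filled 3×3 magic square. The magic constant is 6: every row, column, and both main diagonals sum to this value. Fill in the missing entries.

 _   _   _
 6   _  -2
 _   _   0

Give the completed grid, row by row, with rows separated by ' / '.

Row 2: 6 + (-2) + ? = 6, so (2,2) = 2.
From column 3, 6 − (-2 + 0) gives (1,3) = 8.
Main diagonal: 2 + 0 + ? = 6, so (1,1) = 4.
From anti-diagonal, 6 − (8 + 2) gives (3,1) = -4.
The remaining cell in row 1 is (1,2) = 6 − 12 = -6.
Row 3 needs 6; the known cells sum to -4, so (3,2) = 10.

4 -6 8 / 6 2 -2 / -4 10 0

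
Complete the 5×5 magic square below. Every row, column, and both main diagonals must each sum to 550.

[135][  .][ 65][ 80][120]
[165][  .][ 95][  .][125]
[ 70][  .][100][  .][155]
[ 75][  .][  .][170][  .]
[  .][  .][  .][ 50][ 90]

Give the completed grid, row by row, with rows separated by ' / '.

135 150 65 80 120 / 165 55 95 110 125 / 70 85 100 140 155 / 75 115 130 170 60 / 105 145 160 50 90

Row 1: 135 + 65 + 80 + 120 + ? = 550, so (1,2) = 150.
The remaining cell in column 1 is (5,1) = 550 − 445 = 105.
Column 5 needs 550; the known cells sum to 490, so (4,5) = 60.
Main diagonal needs 550; the known cells sum to 495, so (2,2) = 55.
Row 2 must total 550; the given cells sum to 440, so (2,4) = 110.
Column 4: 80 + 110 + 170 + 50 + ? = 550, so (3,4) = 140.
Anti-diagonal needs 550; the known cells sum to 435, so (4,2) = 115.
Row 3 must total 550; the given cells sum to 465, so (3,2) = 85.
From row 4, 550 − (75 + 115 + 170 + 60) gives (4,3) = 130.
Column 2 needs 550; the known cells sum to 405, so (5,2) = 145.
Using column 3: 65 + 95 + 100 + 130 + ? → (5,3) = 550 − 390 = 160.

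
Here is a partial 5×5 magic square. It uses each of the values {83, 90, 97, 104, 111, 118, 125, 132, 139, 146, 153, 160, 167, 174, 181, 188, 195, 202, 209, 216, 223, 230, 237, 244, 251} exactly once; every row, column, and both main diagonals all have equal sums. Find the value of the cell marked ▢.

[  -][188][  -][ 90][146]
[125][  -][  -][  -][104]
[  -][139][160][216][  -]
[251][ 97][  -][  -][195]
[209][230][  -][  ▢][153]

132

The 25 entries sum to 4175, so each line sums to 4175/5 = 835.
From column 2, 835 − (188 + 139 + 97 + 230) gives (2,2) = 181.
Column 5: 146 + 104 + 195 + 153 + ? = 835, so (3,5) = 237.
Anti-diagonal: 146 + 160 + 97 + 209 + ? = 835, so (2,4) = 223.
Row 2: 125 + 181 + 223 + 104 + ? = 835, so (2,3) = 202.
Row 3: 139 + 160 + 216 + 237 + ? = 835, so (3,1) = 83.
Column 1 must total 835; the given cells sum to 668, so (1,1) = 167.
Main diagonal needs 835; the known cells sum to 661, so (4,4) = 174.
From row 1, 835 − (167 + 188 + 90 + 146) gives (1,3) = 244.
The remaining cell in row 4 is (4,3) = 835 − 717 = 118.
Column 3 needs 835; the known cells sum to 724, so (5,3) = 111.
Column 4 must total 835; the given cells sum to 703, so (5,4) = 132.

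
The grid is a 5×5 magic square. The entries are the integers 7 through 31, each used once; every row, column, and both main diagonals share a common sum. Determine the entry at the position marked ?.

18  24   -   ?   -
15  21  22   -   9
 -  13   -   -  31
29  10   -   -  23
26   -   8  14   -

The entries are 7 through 31, which sum to 475, so each line sums to 475/5 = 95.
Row 2 must total 95; the given cells sum to 67, so (2,4) = 28.
Column 1: 18 + 15 + 29 + 26 + ? = 95, so (3,1) = 7.
Column 2 must total 95; the given cells sum to 68, so (5,2) = 27.
Row 5 must total 95; the given cells sum to 75, so (5,5) = 20.
The remaining cell in column 5 is (1,5) = 95 − 83 = 12.
From anti-diagonal, 95 − (12 + 28 + 10 + 26) gives (3,3) = 19.
Using row 3: 7 + 13 + 19 + 31 + ? → (3,4) = 95 − 70 = 25.
From main diagonal, 95 − (18 + 21 + 19 + 20) gives (4,4) = 17.
Row 4 must total 95; the given cells sum to 79, so (4,3) = 16.
Column 3 needs 95; the known cells sum to 65, so (1,3) = 30.
Using column 4: 28 + 25 + 17 + 14 + ? → (1,4) = 95 − 84 = 11.

11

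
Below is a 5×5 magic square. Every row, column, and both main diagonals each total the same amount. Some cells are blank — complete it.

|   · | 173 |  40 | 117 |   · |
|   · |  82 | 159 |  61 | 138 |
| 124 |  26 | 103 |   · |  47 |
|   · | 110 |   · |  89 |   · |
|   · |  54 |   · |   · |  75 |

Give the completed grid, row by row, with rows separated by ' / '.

Column 2 is already complete: 173 + 82 + 26 + 110 + 54 = 445, so that is the magic constant.
Row 2: 82 + 159 + 61 + 138 + ? = 445, so (2,1) = 5.
Using row 3: 124 + 26 + 103 + 47 + ? → (3,4) = 445 − 300 = 145.
Column 4 must total 445; the given cells sum to 412, so (5,4) = 33.
Main diagonal must total 445; the given cells sum to 349, so (1,1) = 96.
Row 1: 96 + 173 + 40 + 117 + ? = 445, so (1,5) = 19.
The remaining cell in column 5 is (4,5) = 445 − 279 = 166.
Anti-diagonal: 19 + 61 + 103 + 110 + ? = 445, so (5,1) = 152.
The remaining cell in row 5 is (5,3) = 445 − 314 = 131.
Column 1 must total 445; the given cells sum to 377, so (4,1) = 68.
Column 3: 40 + 159 + 103 + 131 + ? = 445, so (4,3) = 12.

96 173 40 117 19 / 5 82 159 61 138 / 124 26 103 145 47 / 68 110 12 89 166 / 152 54 131 33 75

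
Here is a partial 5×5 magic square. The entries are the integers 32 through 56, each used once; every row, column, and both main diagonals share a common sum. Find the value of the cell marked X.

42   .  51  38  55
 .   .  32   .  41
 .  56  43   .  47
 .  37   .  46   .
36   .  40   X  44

The entries are 32 through 56, which sum to 1100, so each line sums to 1100/5 = 220.
The remaining cell in row 1 is (1,2) = 220 − 186 = 34.
Column 3 needs 220; the known cells sum to 166, so (4,3) = 54.
Column 5 must total 220; the given cells sum to 187, so (4,5) = 33.
The remaining cell in main diagonal is (2,2) = 220 − 175 = 45.
Using anti-diagonal: 55 + 43 + 37 + 36 + ? → (2,4) = 220 − 171 = 49.
Using row 2: 45 + 32 + 49 + 41 + ? → (2,1) = 220 − 167 = 53.
Using row 4: 37 + 54 + 46 + 33 + ? → (4,1) = 220 − 170 = 50.
From column 1, 220 − (42 + 53 + 50 + 36) gives (3,1) = 39.
Using column 2: 34 + 45 + 56 + 37 + ? → (5,2) = 220 − 172 = 48.
Using row 3: 39 + 56 + 43 + 47 + ? → (3,4) = 220 − 185 = 35.
Row 5 needs 220; the known cells sum to 168, so (5,4) = 52.

52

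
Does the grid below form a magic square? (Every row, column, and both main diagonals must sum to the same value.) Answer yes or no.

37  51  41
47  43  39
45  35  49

Row 1: 37 + 51 + 41 = 129.
Row 2: 47 + 43 + 39 = 129.
Row 3: 45 + 35 + 49 = 129.
Column 1: 37 + 47 + 45 = 129.
Column 2: 51 + 43 + 35 = 129.
Column 3: 41 + 39 + 49 = 129.
Main diagonal: 37 + 43 + 49 = 129.
Anti-diagonal: 41 + 43 + 45 = 129.
All lines sum to 129.

Yes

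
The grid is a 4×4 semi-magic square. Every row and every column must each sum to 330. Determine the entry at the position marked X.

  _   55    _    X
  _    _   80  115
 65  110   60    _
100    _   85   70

50

The remaining cell in row 3 is (3,4) = 330 − 235 = 95.
Row 4 needs 330; the known cells sum to 255, so (4,2) = 75.
Using column 2: 55 + 110 + 75 + ? → (2,2) = 330 − 240 = 90.
Using column 3: 80 + 60 + 85 + ? → (1,3) = 330 − 225 = 105.
From column 4, 330 − (115 + 95 + 70) gives (1,4) = 50.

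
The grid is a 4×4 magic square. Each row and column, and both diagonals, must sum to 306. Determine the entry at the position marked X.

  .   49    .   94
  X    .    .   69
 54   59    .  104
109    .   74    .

Row 3: 54 + 59 + 104 + ? = 306, so (3,3) = 89.
The remaining cell in column 4 is (4,4) = 306 − 267 = 39.
From anti-diagonal, 306 − (94 + 59 + 109) gives (2,3) = 44.
Row 4: 109 + 74 + 39 + ? = 306, so (4,2) = 84.
From column 2, 306 − (49 + 59 + 84) gives (2,2) = 114.
Column 3 needs 306; the known cells sum to 207, so (1,3) = 99.
The remaining cell in main diagonal is (1,1) = 306 − 242 = 64.
Using row 2: 114 + 44 + 69 + ? → (2,1) = 306 − 227 = 79.

79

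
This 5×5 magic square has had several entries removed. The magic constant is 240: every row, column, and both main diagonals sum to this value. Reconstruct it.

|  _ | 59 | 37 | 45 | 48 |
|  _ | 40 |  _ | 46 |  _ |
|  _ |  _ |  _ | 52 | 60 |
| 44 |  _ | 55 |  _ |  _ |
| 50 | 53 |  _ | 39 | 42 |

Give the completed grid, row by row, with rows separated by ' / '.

51 59 37 45 48 / 57 40 43 46 54 / 38 41 49 52 60 / 44 47 55 58 36 / 50 53 56 39 42

The remaining cell in row 1 is (1,1) = 240 − 189 = 51.
From row 5, 240 − (50 + 53 + 39 + 42) gives (5,3) = 56.
Using column 4: 45 + 46 + 52 + 39 + ? → (4,4) = 240 − 182 = 58.
Using main diagonal: 51 + 40 + 58 + 42 + ? → (3,3) = 240 − 191 = 49.
The remaining cell in anti-diagonal is (4,2) = 240 − 193 = 47.
Row 4: 44 + 47 + 55 + 58 + ? = 240, so (4,5) = 36.
From column 2, 240 − (59 + 40 + 47 + 53) gives (3,2) = 41.
Column 3 must total 240; the given cells sum to 197, so (2,3) = 43.
Column 5 must total 240; the given cells sum to 186, so (2,5) = 54.
Row 2: 40 + 43 + 46 + 54 + ? = 240, so (2,1) = 57.
The remaining cell in row 3 is (3,1) = 240 − 202 = 38.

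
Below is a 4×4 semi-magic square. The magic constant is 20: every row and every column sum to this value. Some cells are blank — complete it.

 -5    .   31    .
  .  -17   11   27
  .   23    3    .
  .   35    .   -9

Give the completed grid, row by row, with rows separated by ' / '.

-5 -21 31 15 / -1 -17 11 27 / 7 23 3 -13 / 19 35 -25 -9

Using row 2: -17 + 11 + 27 + ? → (2,1) = 20 − 21 = -1.
The remaining cell in column 2 is (1,2) = 20 − 41 = -21.
Using column 3: 31 + 11 + 3 + ? → (4,3) = 20 − 45 = -25.
Using row 1: -5 + (-21) + 31 + ? → (1,4) = 20 − 5 = 15.
Row 4 must total 20; the given cells sum to 1, so (4,1) = 19.
Column 1 must total 20; the given cells sum to 13, so (3,1) = 7.
The remaining cell in column 4 is (3,4) = 20 − 33 = -13.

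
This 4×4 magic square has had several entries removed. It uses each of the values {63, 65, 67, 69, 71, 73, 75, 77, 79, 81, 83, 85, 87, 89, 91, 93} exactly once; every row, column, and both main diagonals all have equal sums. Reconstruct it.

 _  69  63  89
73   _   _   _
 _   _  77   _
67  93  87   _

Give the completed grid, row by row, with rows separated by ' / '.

The 16 entries sum to 1248, so each line sums to 1248/4 = 312.
Row 1 needs 312; the known cells sum to 221, so (1,1) = 91.
Row 4: 67 + 93 + 87 + ? = 312, so (4,4) = 65.
Using column 1: 91 + 73 + 67 + ? → (3,1) = 312 − 231 = 81.
From column 3, 312 − (63 + 77 + 87) gives (2,3) = 85.
From main diagonal, 312 − (91 + 77 + 65) gives (2,2) = 79.
Using anti-diagonal: 89 + 85 + 67 + ? → (3,2) = 312 − 241 = 71.
Row 2 must total 312; the given cells sum to 237, so (2,4) = 75.
The remaining cell in row 3 is (3,4) = 312 − 229 = 83.

91 69 63 89 / 73 79 85 75 / 81 71 77 83 / 67 93 87 65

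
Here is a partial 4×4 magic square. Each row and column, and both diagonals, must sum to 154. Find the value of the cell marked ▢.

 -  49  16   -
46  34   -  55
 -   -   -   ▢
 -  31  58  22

25

Row 2: 46 + 34 + 55 + ? = 154, so (2,3) = 19.
Row 4: 31 + 58 + 22 + ? = 154, so (4,1) = 43.
Column 2: 49 + 34 + 31 + ? = 154, so (3,2) = 40.
Column 3 needs 154; the known cells sum to 93, so (3,3) = 61.
From main diagonal, 154 − (34 + 61 + 22) gives (1,1) = 37.
From anti-diagonal, 154 − (19 + 40 + 43) gives (1,4) = 52.
Using column 1: 37 + 46 + 43 + ? → (3,1) = 154 − 126 = 28.
Column 4 needs 154; the known cells sum to 129, so (3,4) = 25.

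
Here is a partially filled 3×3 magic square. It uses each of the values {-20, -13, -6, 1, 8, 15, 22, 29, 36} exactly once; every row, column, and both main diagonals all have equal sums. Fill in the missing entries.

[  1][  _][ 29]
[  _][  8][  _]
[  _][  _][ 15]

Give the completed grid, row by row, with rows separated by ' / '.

1 -6 29 / 36 8 -20 / -13 22 15

The 9 entries sum to 72, so each line sums to 72/3 = 24.
Row 1 must total 24; the given cells sum to 30, so (1,2) = -6.
The remaining cell in column 2 is (3,2) = 24 − 2 = 22.
Column 3 must total 24; the given cells sum to 44, so (2,3) = -20.
Anti-diagonal needs 24; the known cells sum to 37, so (3,1) = -13.
From row 2, 24 − (8 + (-20)) gives (2,1) = 36.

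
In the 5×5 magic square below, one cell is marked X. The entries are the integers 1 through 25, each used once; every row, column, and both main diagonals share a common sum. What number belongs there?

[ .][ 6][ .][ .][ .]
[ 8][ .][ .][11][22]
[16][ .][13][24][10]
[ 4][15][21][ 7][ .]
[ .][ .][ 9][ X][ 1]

20

The entries are 1 through 25, which sum to 325, so each line sums to 325/5 = 65.
Row 3: 16 + 13 + 24 + 10 + ? = 65, so (3,2) = 2.
Row 4 must total 65; the given cells sum to 47, so (4,5) = 18.
The remaining cell in column 5 is (1,5) = 65 − 51 = 14.
Anti-diagonal: 14 + 11 + 13 + 15 + ? = 65, so (5,1) = 12.
Column 1: 8 + 16 + 4 + 12 + ? = 65, so (1,1) = 25.
Main diagonal: 25 + 13 + 7 + 1 + ? = 65, so (2,2) = 19.
Row 2 needs 65; the known cells sum to 60, so (2,3) = 5.
Column 2 must total 65; the given cells sum to 42, so (5,2) = 23.
From column 3, 65 − (5 + 13 + 21 + 9) gives (1,3) = 17.
Row 1 needs 65; the known cells sum to 62, so (1,4) = 3.
Using row 5: 12 + 23 + 9 + 1 + ? → (5,4) = 65 − 45 = 20.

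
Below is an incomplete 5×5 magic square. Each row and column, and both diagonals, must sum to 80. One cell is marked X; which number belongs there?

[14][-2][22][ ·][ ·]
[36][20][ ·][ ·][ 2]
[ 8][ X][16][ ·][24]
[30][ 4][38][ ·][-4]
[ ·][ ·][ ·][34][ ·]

32

The remaining cell in row 4 is (4,4) = 80 − 68 = 12.
From column 1, 80 − (14 + 36 + 8 + 30) gives (5,1) = -8.
Main diagonal needs 80; the known cells sum to 62, so (5,5) = 18.
Column 5 must total 80; the given cells sum to 40, so (1,5) = 40.
Anti-diagonal: 40 + 16 + 4 + (-8) + ? = 80, so (2,4) = 28.
Using row 1: 14 + (-2) + 22 + 40 + ? → (1,4) = 80 − 74 = 6.
Using row 2: 36 + 20 + 28 + 2 + ? → (2,3) = 80 − 86 = -6.
The remaining cell in column 3 is (5,3) = 80 − 70 = 10.
From column 4, 80 − (6 + 28 + 12 + 34) gives (3,4) = 0.
From row 3, 80 − (8 + 16 + 0 + 24) gives (3,2) = 32.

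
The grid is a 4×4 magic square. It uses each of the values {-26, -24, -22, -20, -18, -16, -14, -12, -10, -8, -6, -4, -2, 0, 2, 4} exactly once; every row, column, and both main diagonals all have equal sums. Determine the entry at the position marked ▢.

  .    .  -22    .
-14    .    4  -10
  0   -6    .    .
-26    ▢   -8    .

-12

The 16 entries sum to -176, so each line sums to -176/4 = -44.
The remaining cell in row 2 is (2,2) = -44 − (-20) = -24.
Using column 1: -14 + 0 + (-26) + ? → (1,1) = -44 − (-40) = -4.
From column 3, -44 − (-22 + 4 + (-8)) gives (3,3) = -18.
Main diagonal: -4 + (-24) + (-18) + ? = -44, so (4,4) = 2.
Anti-diagonal: 4 + (-6) + (-26) + ? = -44, so (1,4) = -16.
From row 1, -44 − (-4 + (-22) + (-16)) gives (1,2) = -2.
The remaining cell in row 3 is (3,4) = -44 − (-24) = -20.
Using row 4: -26 + (-8) + 2 + ? → (4,2) = -44 − (-32) = -12.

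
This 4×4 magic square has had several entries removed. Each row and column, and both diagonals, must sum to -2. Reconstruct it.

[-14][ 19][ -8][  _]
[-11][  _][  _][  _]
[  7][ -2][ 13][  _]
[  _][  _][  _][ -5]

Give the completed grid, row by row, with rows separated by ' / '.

-14 19 -8 1 / -11 4 -17 22 / 7 -2 13 -20 / 16 -23 10 -5

Row 1: -14 + 19 + (-8) + ? = -2, so (1,4) = 1.
Row 3 must total -2; the given cells sum to 18, so (3,4) = -20.
Column 1 must total -2; the given cells sum to -18, so (4,1) = 16.
Using column 4: 1 + (-20) + (-5) + ? → (2,4) = -2 − (-24) = 22.
Main diagonal must total -2; the given cells sum to -6, so (2,2) = 4.
The remaining cell in anti-diagonal is (2,3) = -2 − 15 = -17.
The remaining cell in column 2 is (4,2) = -2 − 21 = -23.
From column 3, -2 − (-8 + (-17) + 13) gives (4,3) = 10.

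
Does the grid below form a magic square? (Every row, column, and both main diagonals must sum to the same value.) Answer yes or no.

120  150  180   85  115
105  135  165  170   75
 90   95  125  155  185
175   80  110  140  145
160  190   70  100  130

Yes

Row 1: 120 + 150 + 180 + 85 + 115 = 650.
Row 2: 105 + 135 + 165 + 170 + 75 = 650.
Row 3: 90 + 95 + 125 + 155 + 185 = 650.
Row 4: 175 + 80 + 110 + 140 + 145 = 650.
Row 5: 160 + 190 + 70 + 100 + 130 = 650.
Column 1: 120 + 105 + 90 + 175 + 160 = 650.
Column 2: 150 + 135 + 95 + 80 + 190 = 650.
Column 3: 180 + 165 + 125 + 110 + 70 = 650.
Column 4: 85 + 170 + 155 + 140 + 100 = 650.
Column 5: 115 + 75 + 185 + 145 + 130 = 650.
Main diagonal: 120 + 135 + 125 + 140 + 130 = 650.
Anti-diagonal: 115 + 170 + 125 + 80 + 160 = 650.
All lines sum to 650.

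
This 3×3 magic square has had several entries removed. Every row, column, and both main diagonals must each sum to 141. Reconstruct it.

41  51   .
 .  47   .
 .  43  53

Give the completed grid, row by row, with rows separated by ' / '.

Using row 1: 41 + 51 + ? → (1,3) = 141 − 92 = 49.
Using row 3: 43 + 53 + ? → (3,1) = 141 − 96 = 45.
Column 1: 41 + 45 + ? = 141, so (2,1) = 55.
The remaining cell in column 3 is (2,3) = 141 − 102 = 39.

41 51 49 / 55 47 39 / 45 43 53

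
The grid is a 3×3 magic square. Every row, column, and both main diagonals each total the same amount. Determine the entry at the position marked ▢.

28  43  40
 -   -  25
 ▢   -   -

34

Row 1 is complete and sums to 111; that is the magic constant.
The remaining cell in column 3 is (3,3) = 111 − 65 = 46.
Main diagonal must total 111; the given cells sum to 74, so (2,2) = 37.
Anti-diagonal must total 111; the given cells sum to 77, so (3,1) = 34.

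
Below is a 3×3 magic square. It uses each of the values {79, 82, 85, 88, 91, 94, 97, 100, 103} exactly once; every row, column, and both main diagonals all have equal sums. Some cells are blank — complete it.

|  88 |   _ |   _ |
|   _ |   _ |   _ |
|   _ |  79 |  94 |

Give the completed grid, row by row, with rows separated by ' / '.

88 103 82 / 85 91 97 / 100 79 94

The 9 entries sum to 819, so each line sums to 819/3 = 273.
Row 3 must total 273; the given cells sum to 173, so (3,1) = 100.
Column 1: 88 + 100 + ? = 273, so (2,1) = 85.
Using main diagonal: 88 + 94 + ? → (2,2) = 273 − 182 = 91.
The remaining cell in anti-diagonal is (1,3) = 273 − 191 = 82.
Using row 1: 88 + 82 + ? → (1,2) = 273 − 170 = 103.
Row 2 needs 273; the known cells sum to 176, so (2,3) = 97.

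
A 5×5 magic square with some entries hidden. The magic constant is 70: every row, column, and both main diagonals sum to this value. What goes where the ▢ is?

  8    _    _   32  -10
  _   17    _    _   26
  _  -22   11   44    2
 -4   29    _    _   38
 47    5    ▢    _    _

Using row 3: -22 + 11 + 44 + 2 + ? → (3,1) = 70 − 35 = 35.
Using column 1: 8 + 35 + (-4) + 47 + ? → (2,1) = 70 − 86 = -16.
Column 2: 17 + (-22) + 29 + 5 + ? = 70, so (1,2) = 41.
Column 5 must total 70; the given cells sum to 56, so (5,5) = 14.
Using main diagonal: 8 + 17 + 11 + 14 + ? → (4,4) = 70 − 50 = 20.
Anti-diagonal: -10 + 11 + 29 + 47 + ? = 70, so (2,4) = -7.
Row 1: 8 + 41 + 32 + (-10) + ? = 70, so (1,3) = -1.
The remaining cell in row 2 is (2,3) = 70 − 20 = 50.
Using row 4: -4 + 29 + 20 + 38 + ? → (4,3) = 70 − 83 = -13.
Column 3 needs 70; the known cells sum to 47, so (5,3) = 23.

23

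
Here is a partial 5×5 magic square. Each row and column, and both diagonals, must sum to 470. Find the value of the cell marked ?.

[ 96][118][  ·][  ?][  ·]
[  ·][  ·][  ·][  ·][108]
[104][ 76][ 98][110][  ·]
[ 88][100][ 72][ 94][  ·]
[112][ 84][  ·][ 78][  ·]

From row 3, 470 − (104 + 76 + 98 + 110) gives (3,5) = 82.
Row 4 must total 470; the given cells sum to 354, so (4,5) = 116.
Column 1 must total 470; the given cells sum to 400, so (2,1) = 70.
Using column 2: 118 + 76 + 100 + 84 + ? → (2,2) = 470 − 378 = 92.
Using main diagonal: 96 + 92 + 98 + 94 + ? → (5,5) = 470 − 380 = 90.
Using row 5: 112 + 84 + 78 + 90 + ? → (5,3) = 470 − 364 = 106.
Using column 5: 108 + 82 + 116 + 90 + ? → (1,5) = 470 − 396 = 74.
The remaining cell in anti-diagonal is (2,4) = 470 − 384 = 86.
Row 2: 70 + 92 + 86 + 108 + ? = 470, so (2,3) = 114.
Column 3 needs 470; the known cells sum to 390, so (1,3) = 80.
Column 4 needs 470; the known cells sum to 368, so (1,4) = 102.

102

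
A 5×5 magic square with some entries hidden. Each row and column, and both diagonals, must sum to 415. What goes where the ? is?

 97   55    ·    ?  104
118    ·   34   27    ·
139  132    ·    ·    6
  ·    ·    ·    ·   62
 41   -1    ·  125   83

Row 5 must total 415; the given cells sum to 248, so (5,3) = 167.
Column 1 must total 415; the given cells sum to 395, so (4,1) = 20.
The remaining cell in column 5 is (2,5) = 415 − 255 = 160.
Row 2: 118 + 34 + 27 + 160 + ? = 415, so (2,2) = 76.
Column 2: 55 + 76 + 132 + (-1) + ? = 415, so (4,2) = 153.
From anti-diagonal, 415 − (104 + 27 + 153 + 41) gives (3,3) = 90.
The remaining cell in row 3 is (3,4) = 415 − 367 = 48.
Using main diagonal: 97 + 76 + 90 + 83 + ? → (4,4) = 415 − 346 = 69.
Row 4 needs 415; the known cells sum to 304, so (4,3) = 111.
From column 3, 415 − (34 + 90 + 111 + 167) gives (1,3) = 13.
From column 4, 415 − (27 + 48 + 69 + 125) gives (1,4) = 146.

146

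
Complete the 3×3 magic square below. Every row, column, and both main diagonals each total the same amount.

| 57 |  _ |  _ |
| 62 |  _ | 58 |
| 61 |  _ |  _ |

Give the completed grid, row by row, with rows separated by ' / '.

Column 1 is already complete: 57 + 62 + 61 = 180, so that is the magic constant.
Row 2 needs 180; the known cells sum to 120, so (2,2) = 60.
Main diagonal must total 180; the given cells sum to 117, so (3,3) = 63.
From anti-diagonal, 180 − (60 + 61) gives (1,3) = 59.
From row 1, 180 − (57 + 59) gives (1,2) = 64.
Row 3 must total 180; the given cells sum to 124, so (3,2) = 56.

57 64 59 / 62 60 58 / 61 56 63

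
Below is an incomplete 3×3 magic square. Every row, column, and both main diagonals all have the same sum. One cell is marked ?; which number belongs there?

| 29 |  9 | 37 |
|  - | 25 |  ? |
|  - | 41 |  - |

Row 1 is complete and sums to 75; that is the magic constant.
Main diagonal: 29 + 25 + ? = 75, so (3,3) = 21.
From anti-diagonal, 75 − (37 + 25) gives (3,1) = 13.
Column 1 needs 75; the known cells sum to 42, so (2,1) = 33.
Column 3 must total 75; the given cells sum to 58, so (2,3) = 17.

17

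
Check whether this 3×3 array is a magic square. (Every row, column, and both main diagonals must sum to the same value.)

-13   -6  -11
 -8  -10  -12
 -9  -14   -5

Row 1: -13 + (-6) + (-11) = -30.
Row 2: -8 + (-10) + (-12) = -30.
Row 3: -9 + (-14) + (-5) = -28.
Column 1: -13 + (-8) + (-9) = -30.
Column 2: -6 + (-10) + (-14) = -30.
Column 3: -11 + (-12) + (-5) = -28.
Main diagonal: -13 + (-10) + (-5) = -28.
Anti-diagonal: -11 + (-10) + (-9) = -30.

No — anti-diagonal sums to -30 but main diagonal sums to -28.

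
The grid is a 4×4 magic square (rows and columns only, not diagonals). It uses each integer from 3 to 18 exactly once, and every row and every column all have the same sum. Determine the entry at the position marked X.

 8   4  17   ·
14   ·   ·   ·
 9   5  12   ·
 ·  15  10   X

The entries are 3 through 18, which sum to 168, so each line sums to 168/4 = 42.
Using row 1: 8 + 4 + 17 + ? → (1,4) = 42 − 29 = 13.
The remaining cell in row 3 is (3,4) = 42 − 26 = 16.
The remaining cell in column 1 is (4,1) = 42 − 31 = 11.
From column 2, 42 − (4 + 5 + 15) gives (2,2) = 18.
Using column 3: 17 + 12 + 10 + ? → (2,3) = 42 − 39 = 3.
The remaining cell in row 2 is (2,4) = 42 − 35 = 7.
Row 4 must total 42; the given cells sum to 36, so (4,4) = 6.

6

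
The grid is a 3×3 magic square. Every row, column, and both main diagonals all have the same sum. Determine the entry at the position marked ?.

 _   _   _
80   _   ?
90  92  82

96

Row 3 is complete and sums to 264; that is the magic constant.
Column 1 must total 264; the given cells sum to 170, so (1,1) = 94.
From main diagonal, 264 − (94 + 82) gives (2,2) = 88.
Using anti-diagonal: 88 + 90 + ? → (1,3) = 264 − 178 = 86.
The remaining cell in row 1 is (1,2) = 264 − 180 = 84.
The remaining cell in row 2 is (2,3) = 264 − 168 = 96.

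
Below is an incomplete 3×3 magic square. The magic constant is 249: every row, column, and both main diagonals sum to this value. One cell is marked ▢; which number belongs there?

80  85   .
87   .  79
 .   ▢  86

From row 1, 249 − (80 + 85) gives (1,3) = 84.
Row 2 needs 249; the known cells sum to 166, so (2,2) = 83.
From column 1, 249 − (80 + 87) gives (3,1) = 82.
The remaining cell in column 2 is (3,2) = 249 − 168 = 81.

81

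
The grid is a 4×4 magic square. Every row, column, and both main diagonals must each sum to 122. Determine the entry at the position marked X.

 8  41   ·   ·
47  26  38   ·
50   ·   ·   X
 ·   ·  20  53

Row 2 needs 122; the known cells sum to 111, so (2,4) = 11.
Using column 1: 8 + 47 + 50 + ? → (4,1) = 122 − 105 = 17.
From main diagonal, 122 − (8 + 26 + 53) gives (3,3) = 35.
Using row 4: 17 + 20 + 53 + ? → (4,2) = 122 − 90 = 32.
Column 2 needs 122; the known cells sum to 99, so (3,2) = 23.
Column 3: 38 + 35 + 20 + ? = 122, so (1,3) = 29.
Using anti-diagonal: 38 + 23 + 17 + ? → (1,4) = 122 − 78 = 44.
Row 3: 50 + 23 + 35 + ? = 122, so (3,4) = 14.

14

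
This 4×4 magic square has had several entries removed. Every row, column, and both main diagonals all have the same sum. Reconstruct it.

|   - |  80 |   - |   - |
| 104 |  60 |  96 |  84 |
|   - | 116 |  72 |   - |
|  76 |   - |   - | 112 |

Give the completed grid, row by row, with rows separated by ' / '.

Row 2 is already complete: 104 + 60 + 96 + 84 = 344, so that is the magic constant.
Using column 2: 80 + 60 + 116 + ? → (4,2) = 344 − 256 = 88.
Main diagonal must total 344; the given cells sum to 244, so (1,1) = 100.
Anti-diagonal: 96 + 116 + 76 + ? = 344, so (1,4) = 56.
The remaining cell in row 1 is (1,3) = 344 − 236 = 108.
From row 4, 344 − (76 + 88 + 112) gives (4,3) = 68.
The remaining cell in column 1 is (3,1) = 344 − 280 = 64.
From column 4, 344 − (56 + 84 + 112) gives (3,4) = 92.

100 80 108 56 / 104 60 96 84 / 64 116 72 92 / 76 88 68 112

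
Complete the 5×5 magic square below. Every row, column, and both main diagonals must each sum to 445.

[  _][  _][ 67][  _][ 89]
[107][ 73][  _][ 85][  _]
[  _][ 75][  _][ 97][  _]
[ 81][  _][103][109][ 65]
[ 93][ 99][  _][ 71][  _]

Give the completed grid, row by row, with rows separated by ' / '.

95 111 67 83 89 / 107 73 79 85 101 / 69 75 91 97 113 / 81 87 103 109 65 / 93 99 105 71 77

Row 4: 81 + 103 + 109 + 65 + ? = 445, so (4,2) = 87.
Using column 2: 73 + 75 + 87 + 99 + ? → (1,2) = 445 − 334 = 111.
Using column 4: 85 + 97 + 109 + 71 + ? → (1,4) = 445 − 362 = 83.
Anti-diagonal must total 445; the given cells sum to 354, so (3,3) = 91.
The remaining cell in row 1 is (1,1) = 445 − 350 = 95.
Using column 1: 95 + 107 + 81 + 93 + ? → (3,1) = 445 − 376 = 69.
Main diagonal must total 445; the given cells sum to 368, so (5,5) = 77.
The remaining cell in row 3 is (3,5) = 445 − 332 = 113.
The remaining cell in row 5 is (5,3) = 445 − 340 = 105.
The remaining cell in column 3 is (2,3) = 445 − 366 = 79.
Column 5 must total 445; the given cells sum to 344, so (2,5) = 101.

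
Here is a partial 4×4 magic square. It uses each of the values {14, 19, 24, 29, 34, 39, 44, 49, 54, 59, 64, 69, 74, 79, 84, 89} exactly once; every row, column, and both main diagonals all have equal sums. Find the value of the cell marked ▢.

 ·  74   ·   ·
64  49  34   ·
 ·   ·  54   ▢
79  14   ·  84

The 16 entries sum to 824, so each line sums to 824/4 = 206.
The remaining cell in row 2 is (2,4) = 206 − 147 = 59.
From row 4, 206 − (79 + 14 + 84) gives (4,3) = 29.
Using column 2: 74 + 49 + 14 + ? → (3,2) = 206 − 137 = 69.
The remaining cell in column 3 is (1,3) = 206 − 117 = 89.
Using main diagonal: 49 + 54 + 84 + ? → (1,1) = 206 − 187 = 19.
Using anti-diagonal: 34 + 69 + 79 + ? → (1,4) = 206 − 182 = 24.
Column 1 must total 206; the given cells sum to 162, so (3,1) = 44.
Column 4: 24 + 59 + 84 + ? = 206, so (3,4) = 39.

39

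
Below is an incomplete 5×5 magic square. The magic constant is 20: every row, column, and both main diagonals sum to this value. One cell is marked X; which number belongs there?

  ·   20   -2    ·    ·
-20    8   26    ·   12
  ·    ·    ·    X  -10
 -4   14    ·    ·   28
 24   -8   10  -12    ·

22

The remaining cell in row 2 is (2,4) = 20 − 26 = -6.
From row 5, 20 − (24 + (-8) + 10 + (-12)) gives (5,5) = 6.
Column 2 must total 20; the given cells sum to 34, so (3,2) = -14.
Column 5 needs 20; the known cells sum to 36, so (1,5) = -16.
Anti-diagonal must total 20; the given cells sum to 16, so (3,3) = 4.
Column 3: -2 + 26 + 4 + 10 + ? = 20, so (4,3) = -18.
Row 4: -4 + 14 + (-18) + 28 + ? = 20, so (4,4) = 0.
Main diagonal: 8 + 4 + 0 + 6 + ? = 20, so (1,1) = 2.
Row 1 needs 20; the known cells sum to 4, so (1,4) = 16.
Column 1 must total 20; the given cells sum to 2, so (3,1) = 18.
Column 4: 16 + (-6) + 0 + (-12) + ? = 20, so (3,4) = 22.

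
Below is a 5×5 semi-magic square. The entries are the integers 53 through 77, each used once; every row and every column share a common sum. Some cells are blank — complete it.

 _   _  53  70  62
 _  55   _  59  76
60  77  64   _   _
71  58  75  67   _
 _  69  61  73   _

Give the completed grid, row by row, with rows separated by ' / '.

74 66 53 70 62 / 63 55 72 59 76 / 60 77 64 56 68 / 71 58 75 67 54 / 57 69 61 73 65

The entries are 53 through 77, which sum to 1625, so each line sums to 1625/5 = 325.
Using row 4: 71 + 58 + 75 + 67 + ? → (4,5) = 325 − 271 = 54.
Column 2 needs 325; the known cells sum to 259, so (1,2) = 66.
The remaining cell in column 3 is (2,3) = 325 − 253 = 72.
The remaining cell in column 4 is (3,4) = 325 − 269 = 56.
Row 1 must total 325; the given cells sum to 251, so (1,1) = 74.
The remaining cell in row 2 is (2,1) = 325 − 262 = 63.
Row 3: 60 + 77 + 64 + 56 + ? = 325, so (3,5) = 68.
Column 1 must total 325; the given cells sum to 268, so (5,1) = 57.
Column 5 needs 325; the known cells sum to 260, so (5,5) = 65.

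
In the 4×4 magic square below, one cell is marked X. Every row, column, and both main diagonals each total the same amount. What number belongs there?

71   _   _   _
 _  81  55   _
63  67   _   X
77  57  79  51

Row 4 is complete and sums to 264; that is the magic constant.
Column 1 needs 264; the known cells sum to 211, so (2,1) = 53.
Column 2: 81 + 67 + 57 + ? = 264, so (1,2) = 59.
Using main diagonal: 71 + 81 + 51 + ? → (3,3) = 264 − 203 = 61.
Anti-diagonal must total 264; the given cells sum to 199, so (1,4) = 65.
The remaining cell in row 1 is (1,3) = 264 − 195 = 69.
Row 2 must total 264; the given cells sum to 189, so (2,4) = 75.
From row 3, 264 − (63 + 67 + 61) gives (3,4) = 73.

73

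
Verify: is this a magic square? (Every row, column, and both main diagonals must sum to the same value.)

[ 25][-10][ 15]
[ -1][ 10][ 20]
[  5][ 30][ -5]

No — column 3 sums to 30 but column 1 sums to 29.

Row 1: 25 + (-10) + 15 = 30.
Row 2: -1 + 10 + 20 = 29.
Row 3: 5 + 30 + (-5) = 30.
Column 1: 25 + (-1) + 5 = 29.
Column 2: -10 + 10 + 30 = 30.
Column 3: 15 + 20 + (-5) = 30.
Main diagonal: 25 + 10 + (-5) = 30.
Anti-diagonal: 15 + 10 + 5 = 30.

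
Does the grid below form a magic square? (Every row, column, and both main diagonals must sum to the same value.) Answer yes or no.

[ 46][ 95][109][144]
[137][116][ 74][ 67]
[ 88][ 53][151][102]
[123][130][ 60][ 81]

Row 1: 46 + 95 + 109 + 144 = 394.
Row 2: 137 + 116 + 74 + 67 = 394.
Row 3: 88 + 53 + 151 + 102 = 394.
Row 4: 123 + 130 + 60 + 81 = 394.
Column 1: 46 + 137 + 88 + 123 = 394.
Column 2: 95 + 116 + 53 + 130 = 394.
Column 3: 109 + 74 + 151 + 60 = 394.
Column 4: 144 + 67 + 102 + 81 = 394.
Main diagonal: 46 + 116 + 151 + 81 = 394.
Anti-diagonal: 144 + 74 + 53 + 123 = 394.
All lines sum to 394.

Yes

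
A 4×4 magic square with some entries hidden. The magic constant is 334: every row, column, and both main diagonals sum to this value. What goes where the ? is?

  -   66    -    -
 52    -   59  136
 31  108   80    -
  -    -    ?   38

101

Row 2: 52 + 59 + 136 + ? = 334, so (2,2) = 87.
Row 3 must total 334; the given cells sum to 219, so (3,4) = 115.
From column 2, 334 − (66 + 87 + 108) gives (4,2) = 73.
From column 4, 334 − (136 + 115 + 38) gives (1,4) = 45.
Main diagonal must total 334; the given cells sum to 205, so (1,1) = 129.
Anti-diagonal needs 334; the known cells sum to 212, so (4,1) = 122.
Row 1: 129 + 66 + 45 + ? = 334, so (1,3) = 94.
From row 4, 334 − (122 + 73 + 38) gives (4,3) = 101.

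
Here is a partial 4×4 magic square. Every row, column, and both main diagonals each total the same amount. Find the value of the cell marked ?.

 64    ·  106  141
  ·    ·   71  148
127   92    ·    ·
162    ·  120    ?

99

Anti-diagonal is complete and sums to 466; that is the magic constant.
The remaining cell in row 1 is (1,2) = 466 − 311 = 155.
Column 1 must total 466; the given cells sum to 353, so (2,1) = 113.
Column 3 must total 466; the given cells sum to 297, so (3,3) = 169.
Using row 2: 113 + 71 + 148 + ? → (2,2) = 466 − 332 = 134.
Row 3 must total 466; the given cells sum to 388, so (3,4) = 78.
Column 2 must total 466; the given cells sum to 381, so (4,2) = 85.
Column 4: 141 + 148 + 78 + ? = 466, so (4,4) = 99.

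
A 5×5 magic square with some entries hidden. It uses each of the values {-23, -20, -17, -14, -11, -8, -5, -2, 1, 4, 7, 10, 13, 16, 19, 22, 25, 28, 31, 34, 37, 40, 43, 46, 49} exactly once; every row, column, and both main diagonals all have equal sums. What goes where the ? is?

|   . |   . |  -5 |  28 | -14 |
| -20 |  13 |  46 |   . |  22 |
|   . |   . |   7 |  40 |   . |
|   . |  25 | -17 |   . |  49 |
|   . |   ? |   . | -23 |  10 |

1

The 25 entries sum to 325, so each line sums to 325/5 = 65.
The remaining cell in row 2 is (2,4) = 65 − 61 = 4.
The remaining cell in column 3 is (5,3) = 65 − 31 = 34.
The remaining cell in column 4 is (4,4) = 65 − 49 = 16.
The remaining cell in column 5 is (3,5) = 65 − 67 = -2.
Using main diagonal: 13 + 7 + 16 + 10 + ? → (1,1) = 65 − 46 = 19.
Anti-diagonal must total 65; the given cells sum to 22, so (5,1) = 43.
The remaining cell in row 1 is (1,2) = 65 − 28 = 37.
From row 4, 65 − (25 + (-17) + 16 + 49) gives (4,1) = -8.
From row 5, 65 − (43 + 34 + (-23) + 10) gives (5,2) = 1.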